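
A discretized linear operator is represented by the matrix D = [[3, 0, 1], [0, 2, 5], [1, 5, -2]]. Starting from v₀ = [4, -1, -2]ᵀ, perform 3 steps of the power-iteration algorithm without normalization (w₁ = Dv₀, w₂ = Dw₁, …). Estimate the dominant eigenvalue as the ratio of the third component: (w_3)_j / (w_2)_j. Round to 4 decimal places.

w1 = Dv₀ = (10, -12, 3)
w2 = Dw1 = (33, -9, -56)
w3 = Dw2 = (43, -298, 100)
Ratio at component: 100 / -56 = -1.7857

-1.7857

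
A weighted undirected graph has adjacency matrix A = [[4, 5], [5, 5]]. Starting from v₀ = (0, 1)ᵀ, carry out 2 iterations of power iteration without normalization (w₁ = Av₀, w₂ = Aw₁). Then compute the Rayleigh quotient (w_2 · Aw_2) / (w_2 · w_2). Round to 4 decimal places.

w1 = Av₀ = (4·0 + 5·1; 5·0 + 5·1) = (5, 5)
w2 = Aw1 = (4·5 + 5·5; 5·5 + 5·5) = (45, 50)
Aw2 = (430, 475)
w2·Aw2 = 45·430 + 50·475 = 43100; w2·w2 = 45·45 + 50·50 = 4525
λ ≈ 43100/4525 = 9.5249

λ ≈ 9.5249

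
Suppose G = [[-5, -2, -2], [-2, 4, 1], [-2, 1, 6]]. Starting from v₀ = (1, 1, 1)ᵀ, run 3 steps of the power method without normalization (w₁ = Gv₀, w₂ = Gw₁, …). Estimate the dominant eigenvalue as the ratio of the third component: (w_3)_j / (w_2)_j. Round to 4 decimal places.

w1 = Gv₀ = ((-5)·1 + (-2)·1 + (-2)·1; (-2)·1 + 4·1 + 1·1; (-2)·1 + 1·1 + 6·1) = (-9, 3, 5)
w2 = Gw1 = ((-5)·(-9) + (-2)·3 + (-2)·5; (-2)·(-9) + 4·3 + 1·5; (-2)·(-9) + 1·3 + 6·5) = (29, 35, 51)
w3 = Gw2 = (-317, 133, 283)
Ratio at component: 283 / 51 = 5.5490

5.5490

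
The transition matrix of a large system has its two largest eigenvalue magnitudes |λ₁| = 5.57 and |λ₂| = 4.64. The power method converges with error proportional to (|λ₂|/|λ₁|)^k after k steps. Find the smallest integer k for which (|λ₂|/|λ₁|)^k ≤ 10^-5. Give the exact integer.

|λ₂/λ₁| = 4.64/5.57 = 0.83303
Need k ≥ ln(10^-5) / ln(0.83303) = -11.5129 / -0.1827 ≈ 63.022
Smallest integer k satisfying the bound: 64

64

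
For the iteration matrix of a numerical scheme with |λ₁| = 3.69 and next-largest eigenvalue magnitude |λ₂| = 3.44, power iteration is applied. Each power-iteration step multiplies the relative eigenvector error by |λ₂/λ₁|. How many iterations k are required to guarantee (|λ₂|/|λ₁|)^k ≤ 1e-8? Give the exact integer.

263

|λ₂/λ₁| = 3.44/3.69 = 0.93225
Need k ≥ ln(1e-8) / ln(0.93225) = -18.4207 / -0.0702 ≈ 262.571
Smallest integer k satisfying the bound: 263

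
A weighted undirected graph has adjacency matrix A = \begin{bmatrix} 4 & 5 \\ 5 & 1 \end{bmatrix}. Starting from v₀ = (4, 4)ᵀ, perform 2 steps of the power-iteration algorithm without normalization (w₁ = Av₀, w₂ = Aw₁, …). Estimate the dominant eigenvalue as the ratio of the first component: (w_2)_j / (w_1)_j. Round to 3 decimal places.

w1 = Av₀ = (4·4 + 5·4; 5·4 + 1·4) = (36, 24)
w2 = Aw1 = (4·36 + 5·24; 5·36 + 1·24) = (264, 204)
Ratio at component: 264 / 36 = 7.333

7.333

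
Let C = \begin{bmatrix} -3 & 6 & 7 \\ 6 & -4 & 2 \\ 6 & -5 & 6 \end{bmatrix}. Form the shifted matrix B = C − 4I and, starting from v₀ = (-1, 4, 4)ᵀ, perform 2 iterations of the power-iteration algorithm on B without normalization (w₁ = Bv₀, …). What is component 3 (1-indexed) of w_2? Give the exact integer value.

B = C − 4I has rows (-7, 6, 7); (6, -8, 2); (6, -5, 2)
w1 = Bv₀ = ((-7)·(-1) + 6·4 + 7·4; 6·(-1) + (-8)·4 + 2·4; 6·(-1) + (-5)·4 + 2·4) = (59, -30, -18)
w2 = Bw1 = ((-7)·59 + 6·(-30) + 7·(-18); 6·59 + (-8)·(-30) + 2·(-18); 6·59 + (-5)·(-30) + 2·(-18)) = (-719, 558, 468)
Requested component of w2: 468

468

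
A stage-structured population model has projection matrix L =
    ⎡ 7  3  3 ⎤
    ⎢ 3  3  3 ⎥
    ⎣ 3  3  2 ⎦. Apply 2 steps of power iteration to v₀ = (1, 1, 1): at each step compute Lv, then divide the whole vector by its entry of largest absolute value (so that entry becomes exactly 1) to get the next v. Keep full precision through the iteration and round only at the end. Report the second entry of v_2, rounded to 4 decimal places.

Lv0 = (13.00000, 9.00000, 8.00000); divide by 13.00000 → v1 = (1.00000, 0.69231, 0.61538)
Lv1 = (10.92308, 6.92308, 6.30769); divide by 10.92308 → v2 = (1.00000, 0.63380, 0.57746)
Requested entry of v2: 90/142 = 0.6338

0.6338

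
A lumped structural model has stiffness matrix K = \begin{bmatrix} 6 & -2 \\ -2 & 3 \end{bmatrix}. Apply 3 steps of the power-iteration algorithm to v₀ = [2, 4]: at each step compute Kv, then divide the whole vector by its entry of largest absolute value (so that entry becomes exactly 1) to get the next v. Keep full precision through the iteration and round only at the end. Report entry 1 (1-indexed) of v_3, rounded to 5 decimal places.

Kv0 = (4.000000, 8.000000); divide by 8.000000 → v1 = (0.500000, 1.000000)
Kv1 = (1.000000, 2.000000); divide by 2.000000 → v2 = (0.500000, 1.000000)
Kv2 = (1.000000, 2.000000); divide by 2.000000 → v3 = (0.500000, 1.000000)
Requested entry of v3: 16/32 = 0.50000

0.50000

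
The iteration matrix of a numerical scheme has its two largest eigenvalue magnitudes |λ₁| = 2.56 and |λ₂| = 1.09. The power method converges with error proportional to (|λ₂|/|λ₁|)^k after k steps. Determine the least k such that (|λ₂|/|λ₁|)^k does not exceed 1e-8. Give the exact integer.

|λ₂/λ₁| = 1.09/2.56 = 0.42578
Need k ≥ ln(1e-8) / ln(0.42578) = -18.4207 / -0.8538 ≈ 21.574
Smallest integer k satisfying the bound: 22

22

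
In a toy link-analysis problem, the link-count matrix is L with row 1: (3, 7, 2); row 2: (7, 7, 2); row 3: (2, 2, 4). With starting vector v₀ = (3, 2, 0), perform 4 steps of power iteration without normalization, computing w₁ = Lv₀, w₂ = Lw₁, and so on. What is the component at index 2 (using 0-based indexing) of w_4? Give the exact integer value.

28432

w1 = Lv₀ = (23, 35, 10)
w2 = Lw1 = (334, 426, 156)
w3 = Lw2 = (4296, 5632, 2144)
w4 = Lw3 = (56600, 73784, 28432)
The requested component of w4 is 28432.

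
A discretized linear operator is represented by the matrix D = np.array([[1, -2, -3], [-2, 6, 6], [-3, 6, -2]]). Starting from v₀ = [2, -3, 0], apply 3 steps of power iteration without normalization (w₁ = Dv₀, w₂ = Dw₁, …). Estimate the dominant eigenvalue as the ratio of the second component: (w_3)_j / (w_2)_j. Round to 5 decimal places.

λ ≈ 9.06849

w1 = Dv₀ = (1·2 + (-2)·(-3) + (-3)·0; (-2)·2 + 6·(-3) + 6·0; (-3)·2 + 6·(-3) + (-2)·0) = (8, -22, -24)
w2 = Dw1 = (1·8 + (-2)·(-22) + (-3)·(-24); (-2)·8 + 6·(-22) + 6·(-24); (-3)·8 + 6·(-22) + (-2)·(-24)) = (124, -292, -108)
w3 = Dw2 = (1032, -2648, -1908)
Ratio at component: -2648 / -292 = 9.06849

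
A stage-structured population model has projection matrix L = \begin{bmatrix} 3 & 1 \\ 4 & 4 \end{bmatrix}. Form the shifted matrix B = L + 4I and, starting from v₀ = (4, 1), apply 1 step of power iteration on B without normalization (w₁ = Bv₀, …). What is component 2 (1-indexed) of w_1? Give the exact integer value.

24

B = L + 4I has rows (7, 1); (4, 8)
w1 = Bv₀ = (7·4 + 1·1; 4·4 + 8·1) = (29, 24)
Requested component of w1: 24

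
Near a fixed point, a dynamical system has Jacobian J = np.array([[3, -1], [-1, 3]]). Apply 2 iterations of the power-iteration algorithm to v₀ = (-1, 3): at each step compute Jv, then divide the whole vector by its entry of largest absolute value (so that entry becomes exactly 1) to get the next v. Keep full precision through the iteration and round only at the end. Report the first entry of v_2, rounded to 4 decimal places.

Jv0 = (-6.00000, 10.00000); divide by 10.00000 → v1 = (-0.60000, 1.00000)
Jv1 = (-2.80000, 3.60000); divide by 3.60000 → v2 = (-0.77778, 1.00000)
Requested entry of v2: -28/36 = -0.7778

-0.7778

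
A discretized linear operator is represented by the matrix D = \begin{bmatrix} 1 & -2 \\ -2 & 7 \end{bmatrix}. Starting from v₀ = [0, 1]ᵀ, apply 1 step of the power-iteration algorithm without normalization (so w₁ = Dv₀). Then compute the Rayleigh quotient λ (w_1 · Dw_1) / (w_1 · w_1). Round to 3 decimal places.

λ ≈ 7.604

w1 = Dv₀ = (-2, 7)
Dw1 = (-16, 53)
w1·Dw1 = (-2)·(-16) + 7·53 = 403; w1·w1 = (-2)·(-2) + 7·7 = 53
λ ≈ 403/53 = 7.604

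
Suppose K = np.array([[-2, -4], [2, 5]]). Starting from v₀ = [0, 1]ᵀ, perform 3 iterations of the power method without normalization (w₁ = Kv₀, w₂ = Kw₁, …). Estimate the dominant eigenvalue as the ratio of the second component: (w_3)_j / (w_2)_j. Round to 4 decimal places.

w1 = Kv₀ = ((-2)·0 + (-4)·1; 2·0 + 5·1) = (-4, 5)
w2 = Kw1 = ((-2)·(-4) + (-4)·5; 2·(-4) + 5·5) = (-12, 17)
w3 = Kw2 = (-44, 61)
Ratio at component: 61 / 17 = 3.5882

λ ≈ 3.5882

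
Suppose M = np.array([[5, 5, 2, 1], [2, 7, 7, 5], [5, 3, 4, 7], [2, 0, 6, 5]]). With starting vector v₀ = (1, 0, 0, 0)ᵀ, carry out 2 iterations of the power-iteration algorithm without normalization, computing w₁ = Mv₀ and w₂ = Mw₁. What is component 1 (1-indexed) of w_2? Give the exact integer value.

47

w1 = Mv₀ = (5, 2, 5, 2)
w2 = Mw1 = (47, 69, 65, 50)
The requested component of w2 is 47.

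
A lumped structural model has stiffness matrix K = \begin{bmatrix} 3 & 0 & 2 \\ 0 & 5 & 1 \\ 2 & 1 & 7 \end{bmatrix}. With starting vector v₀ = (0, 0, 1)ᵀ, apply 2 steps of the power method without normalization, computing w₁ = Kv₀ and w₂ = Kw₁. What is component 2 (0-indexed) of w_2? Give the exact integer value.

w1 = Kv₀ = (3·0 + 0·0 + 2·1; 0·0 + 5·0 + 1·1; 2·0 + 1·0 + 7·1) = (2, 1, 7)
w2 = Kw1 = (3·2 + 0·1 + 2·7; 0·2 + 5·1 + 1·7; 2·2 + 1·1 + 7·7) = (20, 12, 54)
The requested component of w2 is 54.

54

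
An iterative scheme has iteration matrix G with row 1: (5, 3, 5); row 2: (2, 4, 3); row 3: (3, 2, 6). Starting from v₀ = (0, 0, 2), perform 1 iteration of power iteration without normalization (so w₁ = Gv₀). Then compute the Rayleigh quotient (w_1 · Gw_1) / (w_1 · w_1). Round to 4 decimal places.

w1 = Gv₀ = (10, 6, 12)
Gw1 = (128, 80, 114)
w1·Gw1 = 10·128 + 6·80 + 12·114 = 3128; w1·w1 = 10·10 + 6·6 + 12·12 = 280
λ ≈ 3128/280 = 11.1714

11.1714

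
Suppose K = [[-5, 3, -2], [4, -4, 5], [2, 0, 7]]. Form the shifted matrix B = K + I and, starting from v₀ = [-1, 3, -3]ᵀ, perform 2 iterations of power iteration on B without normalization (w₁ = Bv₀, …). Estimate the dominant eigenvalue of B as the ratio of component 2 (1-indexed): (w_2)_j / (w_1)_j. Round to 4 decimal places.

B = K + I has rows (-4, 3, -2); (4, -3, 5); (2, 0, 8)
w1 = Bv₀ = ((-4)·(-1) + 3·3 + (-2)·(-3); 4·(-1) + (-3)·3 + 5·(-3); 2·(-1) + 0·3 + 8·(-3)) = (19, -28, -26)
w2 = Bw1 = ((-4)·19 + 3·(-28) + (-2)·(-26); 4·19 + (-3)·(-28) + 5·(-26); 2·19 + 0·(-28) + 8·(-26)) = (-108, 30, -170)
Ratio: 30/-28 = -1.0714

-1.0714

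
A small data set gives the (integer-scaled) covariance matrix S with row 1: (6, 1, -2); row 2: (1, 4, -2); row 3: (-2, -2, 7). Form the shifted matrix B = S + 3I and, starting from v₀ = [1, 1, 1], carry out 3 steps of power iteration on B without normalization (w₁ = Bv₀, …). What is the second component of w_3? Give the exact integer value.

B = S + 3I has rows (9, 1, -2); (1, 7, -2); (-2, -2, 10)
w1 = Bv₀ = (9·1 + 1·1 + (-2)·1; 1·1 + 7·1 + (-2)·1; (-2)·1 + (-2)·1 + 10·1) = (8, 6, 6)
w2 = Bw1 = (9·8 + 1·6 + (-2)·6; 1·8 + 7·6 + (-2)·6; (-2)·8 + (-2)·6 + 10·6) = (66, 38, 32)
w3 = Bw2 = (568, 268, 112)
Requested component of w3: 268

268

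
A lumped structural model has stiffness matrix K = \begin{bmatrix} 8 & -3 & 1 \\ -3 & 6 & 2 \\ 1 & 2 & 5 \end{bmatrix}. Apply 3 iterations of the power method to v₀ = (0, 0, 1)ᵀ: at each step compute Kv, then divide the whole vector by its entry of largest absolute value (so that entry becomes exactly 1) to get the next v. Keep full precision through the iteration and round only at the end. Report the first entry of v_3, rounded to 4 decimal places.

Kv0 = (1.00000, 2.00000, 5.00000); divide by 5.00000 → v1 = (0.20000, 0.40000, 1.00000)
Kv1 = (1.40000, 3.80000, 6.00000); divide by 6.00000 → v2 = (0.23333, 0.63333, 1.00000)
Kv2 = (0.96667, 5.10000, 6.50000); divide by 6.50000 → v3 = (0.14872, 0.78462, 1.00000)
Requested entry of v3: 29/195 = 0.1487

0.1487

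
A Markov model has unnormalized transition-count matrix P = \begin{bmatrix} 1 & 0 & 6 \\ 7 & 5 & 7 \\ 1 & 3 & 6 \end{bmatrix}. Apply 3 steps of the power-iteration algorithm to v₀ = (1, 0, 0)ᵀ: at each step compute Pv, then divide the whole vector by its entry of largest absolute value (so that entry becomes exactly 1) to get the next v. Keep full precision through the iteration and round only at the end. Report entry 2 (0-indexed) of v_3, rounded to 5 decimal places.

0.65714

Pv0 = (1.000000, 7.000000, 1.000000); divide by 7.000000 → v1 = (0.142857, 1.000000, 0.142857)
Pv1 = (1.000000, 7.000000, 4.000000); divide by 7.000000 → v2 = (0.142857, 1.000000, 0.571429)
Pv2 = (3.571429, 10.000000, 6.571429); divide by 10.000000 → v3 = (0.357143, 1.000000, 0.657143)
Requested entry of v3: 322/490 = 0.65714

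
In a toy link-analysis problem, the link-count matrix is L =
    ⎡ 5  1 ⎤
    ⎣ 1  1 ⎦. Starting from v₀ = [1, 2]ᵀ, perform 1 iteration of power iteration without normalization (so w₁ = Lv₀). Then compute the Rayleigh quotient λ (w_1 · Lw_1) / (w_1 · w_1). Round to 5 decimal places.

5.10345

w1 = Lv₀ = (5·1 + 1·2; 1·1 + 1·2) = (7, 3)
Lw1 = (38, 10)
w1·Lw1 = 7·38 + 3·10 = 296; w1·w1 = 7·7 + 3·3 = 58
λ ≈ 296/58 = 5.10345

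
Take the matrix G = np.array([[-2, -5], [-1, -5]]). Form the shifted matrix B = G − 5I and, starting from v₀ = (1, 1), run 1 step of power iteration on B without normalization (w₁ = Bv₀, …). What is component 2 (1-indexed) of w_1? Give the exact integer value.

-11

B = G − 5I has rows (-7, -5); (-1, -10)
w1 = Bv₀ = ((-7)·1 + (-5)·1; (-1)·1 + (-10)·1) = (-12, -11)
Requested component of w1: -11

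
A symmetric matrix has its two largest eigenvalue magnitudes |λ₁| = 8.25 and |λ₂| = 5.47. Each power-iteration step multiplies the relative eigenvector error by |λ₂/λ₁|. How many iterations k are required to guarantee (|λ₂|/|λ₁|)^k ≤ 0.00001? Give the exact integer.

|λ₂/λ₁| = 5.47/8.25 = 0.66303
Need k ≥ ln(0.00001) / ln(0.66303) = -11.5129 / -0.4109 ≈ 28.016
Smallest integer k satisfying the bound: 29

29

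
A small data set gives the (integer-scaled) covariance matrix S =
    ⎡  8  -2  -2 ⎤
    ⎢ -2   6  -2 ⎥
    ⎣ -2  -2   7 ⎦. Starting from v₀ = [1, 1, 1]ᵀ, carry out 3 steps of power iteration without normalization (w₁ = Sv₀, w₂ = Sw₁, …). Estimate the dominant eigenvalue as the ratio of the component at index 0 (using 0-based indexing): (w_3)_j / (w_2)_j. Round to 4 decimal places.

λ ≈ 7.3636

w1 = Sv₀ = (4, 2, 3)
w2 = Sw1 = (22, -2, 9)
w3 = Sw2 = (162, -74, 23)
Ratio at component: 162 / 22 = 7.3636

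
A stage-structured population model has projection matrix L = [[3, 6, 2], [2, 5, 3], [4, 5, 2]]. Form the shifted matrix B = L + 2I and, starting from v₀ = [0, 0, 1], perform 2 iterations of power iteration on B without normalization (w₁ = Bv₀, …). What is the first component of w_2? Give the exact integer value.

B = L + 2I has rows (5, 6, 2); (2, 7, 3); (4, 5, 4)
w1 = Bv₀ = (5·0 + 6·0 + 2·1; 2·0 + 7·0 + 3·1; 4·0 + 5·0 + 4·1) = (2, 3, 4)
w2 = Bw1 = (5·2 + 6·3 + 2·4; 2·2 + 7·3 + 3·4; 4·2 + 5·3 + 4·4) = (36, 37, 39)
Requested component of w2: 36

36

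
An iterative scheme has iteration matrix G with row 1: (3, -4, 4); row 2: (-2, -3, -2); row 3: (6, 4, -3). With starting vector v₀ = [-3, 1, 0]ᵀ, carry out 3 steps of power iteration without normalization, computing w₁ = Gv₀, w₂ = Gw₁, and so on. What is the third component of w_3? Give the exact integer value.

w1 = Gv₀ = (3·(-3) + (-4)·1 + 4·0; (-2)·(-3) + (-3)·1 + (-2)·0; 6·(-3) + 4·1 + (-3)·0) = (-13, 3, -14)
w2 = Gw1 = (3·(-13) + (-4)·3 + 4·(-14); (-2)·(-13) + (-3)·3 + (-2)·(-14); 6·(-13) + 4·3 + (-3)·(-14)) = (-107, 45, -24)
w3 = Gw2 = (-597, 127, -390)
The requested component of w3 is -390.

-390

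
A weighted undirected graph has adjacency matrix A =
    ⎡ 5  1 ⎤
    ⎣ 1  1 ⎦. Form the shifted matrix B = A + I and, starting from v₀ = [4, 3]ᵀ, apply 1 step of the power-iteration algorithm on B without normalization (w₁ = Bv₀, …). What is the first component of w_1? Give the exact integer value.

27

B = A + I has rows (6, 1); (1, 2)
w1 = Bv₀ = (27, 10)
Requested component of w1: 27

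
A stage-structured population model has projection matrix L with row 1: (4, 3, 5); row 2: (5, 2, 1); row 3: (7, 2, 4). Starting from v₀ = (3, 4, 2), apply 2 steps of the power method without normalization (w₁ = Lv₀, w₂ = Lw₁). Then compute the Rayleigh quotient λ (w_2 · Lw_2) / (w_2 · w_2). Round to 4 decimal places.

11.4828

w1 = Lv₀ = (4·3 + 3·4 + 5·2; 5·3 + 2·4 + 1·2; 7·3 + 2·4 + 4·2) = (34, 25, 37)
w2 = Lw1 = (4·34 + 3·25 + 5·37; 5·34 + 2·25 + 1·37; 7·34 + 2·25 + 4·37) = (396, 257, 436)
Lw2 = (4535, 2930, 5030)
w2·Lw2 = 396·4535 + 257·2930 + 436·5030 = 4741950; w2·w2 = 396·396 + 257·257 + 436·436 = 412961
λ ≈ 4741950/412961 = 11.4828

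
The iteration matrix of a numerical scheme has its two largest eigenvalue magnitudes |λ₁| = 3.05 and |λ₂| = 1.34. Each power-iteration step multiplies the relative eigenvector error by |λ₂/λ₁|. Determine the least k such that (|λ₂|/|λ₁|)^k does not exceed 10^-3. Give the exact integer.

9

|λ₂/λ₁| = 1.34/3.05 = 0.43934
Need k ≥ ln(10^-3) / ln(0.43934) = -6.9078 / -0.8225 ≈ 8.399
Smallest integer k satisfying the bound: 9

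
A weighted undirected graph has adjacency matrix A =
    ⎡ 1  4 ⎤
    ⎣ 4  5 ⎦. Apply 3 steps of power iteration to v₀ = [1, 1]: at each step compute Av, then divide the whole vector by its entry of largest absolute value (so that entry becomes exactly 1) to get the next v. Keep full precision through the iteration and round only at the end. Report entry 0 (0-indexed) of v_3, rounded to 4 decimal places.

Av0 = (5.00000, 9.00000); divide by 9.00000 → v1 = (0.55556, 1.00000)
Av1 = (4.55556, 7.22222); divide by 7.22222 → v2 = (0.63077, 1.00000)
Av2 = (4.63077, 7.52308); divide by 7.52308 → v3 = (0.61554, 1.00000)
Requested entry of v3: 301/489 = 0.6155

0.6155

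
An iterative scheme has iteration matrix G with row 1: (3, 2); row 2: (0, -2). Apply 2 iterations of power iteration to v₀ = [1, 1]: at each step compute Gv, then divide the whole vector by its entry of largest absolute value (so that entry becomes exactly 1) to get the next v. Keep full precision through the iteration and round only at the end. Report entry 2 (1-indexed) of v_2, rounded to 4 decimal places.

0.3636

Gv0 = (5.00000, -2.00000); divide by 5.00000 → v1 = (1.00000, -0.40000)
Gv1 = (2.20000, 0.80000); divide by 2.20000 → v2 = (1.00000, 0.36364)
Requested entry of v2: 4/11 = 0.3636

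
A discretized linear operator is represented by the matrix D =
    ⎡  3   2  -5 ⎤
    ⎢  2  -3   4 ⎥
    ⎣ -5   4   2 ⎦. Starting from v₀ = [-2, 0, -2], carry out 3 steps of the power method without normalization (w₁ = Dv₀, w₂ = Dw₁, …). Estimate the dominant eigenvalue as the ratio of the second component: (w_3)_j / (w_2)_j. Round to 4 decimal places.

-7.5294

w1 = Dv₀ = (3·(-2) + 2·0 + (-5)·(-2); 2·(-2) + (-3)·0 + 4·(-2); (-5)·(-2) + 4·0 + 2·(-2)) = (4, -12, 6)
w2 = Dw1 = (3·4 + 2·(-12) + (-5)·6; 2·4 + (-3)·(-12) + 4·6; (-5)·4 + 4·(-12) + 2·6) = (-42, 68, -56)
w3 = Dw2 = (290, -512, 370)
Ratio at component: -512 / 68 = -7.5294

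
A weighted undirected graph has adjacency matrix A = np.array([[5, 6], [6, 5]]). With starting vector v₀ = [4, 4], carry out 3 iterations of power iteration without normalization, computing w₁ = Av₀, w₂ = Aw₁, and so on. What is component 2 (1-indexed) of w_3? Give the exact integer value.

5324

w1 = Av₀ = (44, 44)
w2 = Aw1 = (484, 484)
w3 = Aw2 = (5324, 5324)
The requested component of w3 is 5324.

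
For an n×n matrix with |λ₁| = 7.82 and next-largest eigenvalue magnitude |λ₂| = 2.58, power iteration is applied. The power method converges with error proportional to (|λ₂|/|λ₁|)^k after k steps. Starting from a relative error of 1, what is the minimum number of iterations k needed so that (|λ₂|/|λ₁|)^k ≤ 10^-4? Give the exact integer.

|λ₂/λ₁| = 2.58/7.82 = 0.32992
Need k ≥ ln(10^-4) / ln(0.32992) = -9.2103 / -1.1089 ≈ 8.306
Smallest integer k satisfying the bound: 9

9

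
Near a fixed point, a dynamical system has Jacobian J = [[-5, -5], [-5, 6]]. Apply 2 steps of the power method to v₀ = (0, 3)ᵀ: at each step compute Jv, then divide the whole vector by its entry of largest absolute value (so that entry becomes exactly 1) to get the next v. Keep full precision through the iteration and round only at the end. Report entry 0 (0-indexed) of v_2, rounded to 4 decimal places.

Jv0 = (-15.00000, 18.00000); divide by 18.00000 → v1 = (-0.83333, 1.00000)
Jv1 = (-0.83333, 10.16667); divide by 10.16667 → v2 = (-0.08197, 1.00000)
Requested entry of v2: -15/183 = -0.0820

-0.0820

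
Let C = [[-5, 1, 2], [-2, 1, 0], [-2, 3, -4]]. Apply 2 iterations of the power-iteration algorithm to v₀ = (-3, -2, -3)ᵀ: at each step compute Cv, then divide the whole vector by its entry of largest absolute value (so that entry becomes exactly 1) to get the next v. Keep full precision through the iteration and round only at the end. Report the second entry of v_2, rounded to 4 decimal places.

Cv0 = (7.00000, 4.00000, 12.00000); divide by 12.00000 → v1 = (0.58333, 0.33333, 1.00000)
Cv1 = (-0.58333, -0.83333, -4.16667); divide by -4.16667 → v2 = (0.14000, 0.20000, 1.00000)
Requested entry of v2: -10/-50 = 0.2000

0.2000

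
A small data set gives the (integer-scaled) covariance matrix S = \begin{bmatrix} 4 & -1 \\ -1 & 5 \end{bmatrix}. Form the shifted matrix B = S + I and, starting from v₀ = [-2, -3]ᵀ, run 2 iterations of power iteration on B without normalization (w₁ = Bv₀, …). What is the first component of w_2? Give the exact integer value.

-19

B = S + I has rows (5, -1); (-1, 6)
w1 = Bv₀ = (5·(-2) + (-1)·(-3); (-1)·(-2) + 6·(-3)) = (-7, -16)
w2 = Bw1 = (5·(-7) + (-1)·(-16); (-1)·(-7) + 6·(-16)) = (-19, -89)
Requested component of w2: -19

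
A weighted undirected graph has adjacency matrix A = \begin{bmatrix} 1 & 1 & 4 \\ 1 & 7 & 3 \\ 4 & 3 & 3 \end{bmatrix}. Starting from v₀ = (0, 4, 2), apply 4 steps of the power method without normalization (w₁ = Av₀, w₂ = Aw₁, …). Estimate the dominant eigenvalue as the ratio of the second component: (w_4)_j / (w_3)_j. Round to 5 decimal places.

9.52834

w1 = Av₀ = (12, 34, 18)
w2 = Aw1 = (118, 304, 204)
w3 = Aw2 = (1238, 2858, 1996)
w4 = Aw3 = (12080, 27232, 19514)
Ratio at component: 27232 / 2858 = 9.52834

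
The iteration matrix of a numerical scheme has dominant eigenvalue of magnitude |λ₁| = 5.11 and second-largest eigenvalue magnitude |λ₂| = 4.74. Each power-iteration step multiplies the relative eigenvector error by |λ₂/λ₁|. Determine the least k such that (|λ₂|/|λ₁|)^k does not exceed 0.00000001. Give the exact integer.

|λ₂/λ₁| = 4.74/5.11 = 0.92759
Need k ≥ ln(0.00000001) / ln(0.92759) = -18.4207 / -0.0752 ≈ 245.079
Smallest integer k satisfying the bound: 246

246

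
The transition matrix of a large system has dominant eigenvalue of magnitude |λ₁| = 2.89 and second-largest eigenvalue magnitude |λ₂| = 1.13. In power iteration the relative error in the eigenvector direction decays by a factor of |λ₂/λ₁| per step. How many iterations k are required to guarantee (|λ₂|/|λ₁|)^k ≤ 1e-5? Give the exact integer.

|λ₂/λ₁| = 1.13/2.89 = 0.39100
Need k ≥ ln(1e-5) / ln(0.39100) = -11.5129 / -0.9390 ≈ 12.260
Smallest integer k satisfying the bound: 13

13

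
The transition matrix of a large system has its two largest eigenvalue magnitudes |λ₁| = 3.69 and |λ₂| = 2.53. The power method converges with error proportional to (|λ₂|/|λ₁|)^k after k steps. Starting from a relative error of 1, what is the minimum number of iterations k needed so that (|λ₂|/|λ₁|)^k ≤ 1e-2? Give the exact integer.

|λ₂/λ₁| = 2.53/3.69 = 0.68564
Need k ≥ ln(1e-2) / ln(0.68564) = -4.6052 / -0.3774 ≈ 12.202
Smallest integer k satisfying the bound: 13

13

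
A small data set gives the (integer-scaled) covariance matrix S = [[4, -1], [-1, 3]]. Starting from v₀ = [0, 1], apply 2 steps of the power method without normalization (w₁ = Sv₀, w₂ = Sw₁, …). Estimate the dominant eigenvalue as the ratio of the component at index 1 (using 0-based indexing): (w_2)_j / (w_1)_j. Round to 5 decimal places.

3.33333

w1 = Sv₀ = (-1, 3)
w2 = Sw1 = (-7, 10)
Ratio at component: 10 / 3 = 3.33333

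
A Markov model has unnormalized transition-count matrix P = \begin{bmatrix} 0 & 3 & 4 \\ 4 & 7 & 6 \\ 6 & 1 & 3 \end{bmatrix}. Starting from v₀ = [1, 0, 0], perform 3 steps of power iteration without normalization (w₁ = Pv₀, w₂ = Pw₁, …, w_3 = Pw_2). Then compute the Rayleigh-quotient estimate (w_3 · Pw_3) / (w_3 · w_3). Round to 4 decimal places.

11.3109

w1 = Pv₀ = (0, 4, 6)
w2 = Pw1 = (36, 64, 22)
w3 = Pw2 = (280, 724, 346)
Pw3 = (3556, 8264, 3442)
w3·Pw3 = 280·3556 + 724·8264 + 346·3442 = 8169748; w3·w3 = 280·280 + 724·724 + 346·346 = 722292
λ ≈ 8169748/722292 = 11.3109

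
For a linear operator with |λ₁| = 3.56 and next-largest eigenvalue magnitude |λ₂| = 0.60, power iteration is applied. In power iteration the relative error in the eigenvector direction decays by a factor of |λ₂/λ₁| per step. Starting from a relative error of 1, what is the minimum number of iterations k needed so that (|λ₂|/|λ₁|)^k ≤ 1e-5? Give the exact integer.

7

|λ₂/λ₁| = 0.60/3.56 = 0.16854
Need k ≥ ln(1e-5) / ln(0.16854) = -11.5129 / -1.7806 ≈ 6.466
Smallest integer k satisfying the bound: 7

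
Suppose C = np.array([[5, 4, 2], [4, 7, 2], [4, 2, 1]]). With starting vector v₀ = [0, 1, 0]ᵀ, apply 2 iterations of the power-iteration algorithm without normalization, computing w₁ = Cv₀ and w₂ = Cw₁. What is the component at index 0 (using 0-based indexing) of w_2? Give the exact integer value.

w1 = Cv₀ = (5·0 + 4·1 + 2·0; 4·0 + 7·1 + 2·0; 4·0 + 2·1 + 1·0) = (4, 7, 2)
w2 = Cw1 = (5·4 + 4·7 + 2·2; 4·4 + 7·7 + 2·2; 4·4 + 2·7 + 1·2) = (52, 69, 32)
The requested component of w2 is 52.

52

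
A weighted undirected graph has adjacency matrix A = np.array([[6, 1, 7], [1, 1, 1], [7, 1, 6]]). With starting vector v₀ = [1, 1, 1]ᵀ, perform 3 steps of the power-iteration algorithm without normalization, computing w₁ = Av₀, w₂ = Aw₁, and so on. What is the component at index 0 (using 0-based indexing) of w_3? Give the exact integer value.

w1 = Av₀ = (14, 3, 14)
w2 = Aw1 = (185, 31, 185)
w3 = Aw2 = (2436, 401, 2436)
The requested component of w3 is 2436.

2436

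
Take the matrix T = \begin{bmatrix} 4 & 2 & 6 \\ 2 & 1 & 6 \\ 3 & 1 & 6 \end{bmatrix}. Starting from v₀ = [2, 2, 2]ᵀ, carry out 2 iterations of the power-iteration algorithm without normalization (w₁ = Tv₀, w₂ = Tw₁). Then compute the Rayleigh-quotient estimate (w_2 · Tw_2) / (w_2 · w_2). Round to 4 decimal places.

10.4810

w1 = Tv₀ = (24, 18, 20)
w2 = Tw1 = (252, 186, 210)
Tw2 = (2640, 1950, 2202)
w2·Tw2 = 252·2640 + 186·1950 + 210·2202 = 1490400; w2·w2 = 252·252 + 186·186 + 210·210 = 142200
λ ≈ 1490400/142200 = 10.4810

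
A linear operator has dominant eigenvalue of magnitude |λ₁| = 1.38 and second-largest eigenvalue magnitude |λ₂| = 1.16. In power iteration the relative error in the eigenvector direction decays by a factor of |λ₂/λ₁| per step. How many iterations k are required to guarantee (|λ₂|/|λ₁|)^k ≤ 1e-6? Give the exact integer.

80

|λ₂/λ₁| = 1.16/1.38 = 0.84058
Need k ≥ ln(1e-6) / ln(0.84058) = -13.8155 / -0.1737 ≈ 79.553
Smallest integer k satisfying the bound: 80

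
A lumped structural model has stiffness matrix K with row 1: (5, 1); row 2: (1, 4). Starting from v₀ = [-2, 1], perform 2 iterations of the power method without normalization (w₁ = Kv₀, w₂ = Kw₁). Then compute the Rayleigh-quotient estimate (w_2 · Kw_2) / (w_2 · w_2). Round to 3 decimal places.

w1 = Kv₀ = (5·(-2) + 1·1; 1·(-2) + 4·1) = (-9, 2)
w2 = Kw1 = (5·(-9) + 1·2; 1·(-9) + 4·2) = (-43, -1)
Kw2 = (-216, -47)
w2·Kw2 = (-43)·(-216) + (-1)·(-47) = 9335; w2·w2 = (-43)·(-43) + (-1)·(-1) = 1850
λ ≈ 9335/1850 = 5.046

λ ≈ 5.046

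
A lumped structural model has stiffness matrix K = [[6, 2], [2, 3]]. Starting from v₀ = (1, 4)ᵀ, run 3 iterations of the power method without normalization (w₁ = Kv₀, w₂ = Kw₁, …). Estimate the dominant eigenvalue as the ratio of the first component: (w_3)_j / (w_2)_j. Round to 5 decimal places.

λ ≈ 7.25000

w1 = Kv₀ = (6·1 + 2·4; 2·1 + 3·4) = (14, 14)
w2 = Kw1 = (6·14 + 2·14; 2·14 + 3·14) = (112, 70)
w3 = Kw2 = (812, 434)
Ratio at component: 812 / 112 = 7.25000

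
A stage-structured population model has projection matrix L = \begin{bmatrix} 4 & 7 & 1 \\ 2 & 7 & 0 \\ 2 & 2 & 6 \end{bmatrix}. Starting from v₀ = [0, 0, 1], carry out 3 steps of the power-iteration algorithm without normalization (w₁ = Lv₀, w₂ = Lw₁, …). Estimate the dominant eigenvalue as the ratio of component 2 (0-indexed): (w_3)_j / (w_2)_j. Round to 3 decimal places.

λ ≈ 6.632

w1 = Lv₀ = (1, 0, 6)
w2 = Lw1 = (10, 2, 38)
w3 = Lw2 = (92, 34, 252)
Ratio at component: 252 / 38 = 6.632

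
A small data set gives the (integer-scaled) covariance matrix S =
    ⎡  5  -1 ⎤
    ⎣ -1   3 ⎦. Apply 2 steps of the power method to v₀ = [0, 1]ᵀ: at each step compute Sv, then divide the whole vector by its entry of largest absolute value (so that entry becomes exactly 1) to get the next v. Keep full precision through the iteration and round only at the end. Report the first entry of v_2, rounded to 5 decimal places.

Sv0 = (-1.000000, 3.000000); divide by 3.000000 → v1 = (-0.333333, 1.000000)
Sv1 = (-2.666667, 3.333333); divide by 3.333333 → v2 = (-0.800000, 1.000000)
Requested entry of v2: -8/10 = -0.80000

-0.80000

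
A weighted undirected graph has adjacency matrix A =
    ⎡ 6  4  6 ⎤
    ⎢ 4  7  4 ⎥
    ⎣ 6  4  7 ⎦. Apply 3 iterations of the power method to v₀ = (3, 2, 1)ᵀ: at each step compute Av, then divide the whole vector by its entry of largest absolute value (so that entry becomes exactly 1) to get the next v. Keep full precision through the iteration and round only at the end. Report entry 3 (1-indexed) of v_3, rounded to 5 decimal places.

1.00000

Av0 = (32.000000, 30.000000, 33.000000); divide by 33.000000 → v1 = (0.969697, 0.909091, 1.000000)
Av1 = (15.454545, 14.242424, 16.454545); divide by 16.454545 → v2 = (0.939227, 0.865562, 1.000000)
Av2 = (15.097606, 13.815838, 16.097606); divide by 16.097606 → v3 = (0.937879, 0.858254, 1.000000)
Requested entry of v3: 8741/8741 = 1.00000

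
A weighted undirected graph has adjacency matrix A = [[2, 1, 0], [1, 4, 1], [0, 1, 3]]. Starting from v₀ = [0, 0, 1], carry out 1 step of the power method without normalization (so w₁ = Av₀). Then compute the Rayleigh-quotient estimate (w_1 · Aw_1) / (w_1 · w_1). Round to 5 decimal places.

3.70000

w1 = Av₀ = (2·0 + 1·0 + 0·1; 1·0 + 4·0 + 1·1; 0·0 + 1·0 + 3·1) = (0, 1, 3)
Aw1 = (1, 7, 10)
w1·Aw1 = 0·1 + 1·7 + 3·10 = 37; w1·w1 = 0·0 + 1·1 + 3·3 = 10
λ ≈ 37/10 = 3.70000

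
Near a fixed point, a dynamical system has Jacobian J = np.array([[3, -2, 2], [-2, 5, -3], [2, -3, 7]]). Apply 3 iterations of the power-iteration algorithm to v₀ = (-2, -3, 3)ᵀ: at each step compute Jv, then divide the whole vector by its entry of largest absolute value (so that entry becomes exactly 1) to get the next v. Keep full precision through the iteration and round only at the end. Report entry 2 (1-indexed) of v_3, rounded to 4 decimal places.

Jv0 = (6.00000, -20.00000, 26.00000); divide by 26.00000 → v1 = (0.23077, -0.76923, 1.00000)
Jv1 = (4.23077, -7.30769, 9.76923); divide by 9.76923 → v2 = (0.43307, -0.74803, 1.00000)
Jv2 = (4.79528, -7.60630, 10.11024); divide by 10.11024 → v3 = (0.47430, -0.75234, 1.00000)
Requested entry of v3: -1932/2568 = -0.7523

-0.7523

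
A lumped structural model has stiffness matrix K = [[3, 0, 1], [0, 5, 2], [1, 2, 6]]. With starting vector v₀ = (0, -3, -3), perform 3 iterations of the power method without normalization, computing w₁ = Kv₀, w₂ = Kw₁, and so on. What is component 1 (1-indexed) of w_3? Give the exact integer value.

-288

w1 = Kv₀ = (3·0 + 0·(-3) + 1·(-3); 0·0 + 5·(-3) + 2·(-3); 1·0 + 2·(-3) + 6·(-3)) = (-3, -21, -24)
w2 = Kw1 = (3·(-3) + 0·(-21) + 1·(-24); 0·(-3) + 5·(-21) + 2·(-24); 1·(-3) + 2·(-21) + 6·(-24)) = (-33, -153, -189)
w3 = Kw2 = (-288, -1143, -1473)
The requested component of w3 is -288.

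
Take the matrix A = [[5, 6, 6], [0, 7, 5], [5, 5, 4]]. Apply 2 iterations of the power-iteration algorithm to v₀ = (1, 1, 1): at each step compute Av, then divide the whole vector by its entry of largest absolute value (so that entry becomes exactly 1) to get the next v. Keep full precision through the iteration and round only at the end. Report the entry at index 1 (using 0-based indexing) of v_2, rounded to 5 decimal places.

Av0 = (17.000000, 12.000000, 14.000000); divide by 17.000000 → v1 = (1.000000, 0.705882, 0.823529)
Av1 = (14.176471, 9.058824, 11.823529); divide by 14.176471 → v2 = (1.000000, 0.639004, 0.834025)
Requested entry of v2: 154/241 = 0.63900

0.63900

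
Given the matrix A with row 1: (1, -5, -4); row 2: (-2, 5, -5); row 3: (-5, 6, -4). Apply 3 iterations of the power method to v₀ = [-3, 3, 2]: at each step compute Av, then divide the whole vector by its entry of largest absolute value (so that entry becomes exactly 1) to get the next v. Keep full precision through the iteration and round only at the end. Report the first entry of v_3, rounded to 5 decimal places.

1.00000

Av0 = (-26.000000, 11.000000, 25.000000); divide by -26.000000 → v1 = (1.000000, -0.423077, -0.961538)
Av1 = (6.961538, 0.692308, -3.692308); divide by 6.961538 → v2 = (1.000000, 0.099448, -0.530387)
Av2 = (2.624309, 1.149171, -2.281768); divide by 2.624309 → v3 = (1.000000, 0.437895, -0.869474)
Requested entry of v3: -475/-475 = 1.00000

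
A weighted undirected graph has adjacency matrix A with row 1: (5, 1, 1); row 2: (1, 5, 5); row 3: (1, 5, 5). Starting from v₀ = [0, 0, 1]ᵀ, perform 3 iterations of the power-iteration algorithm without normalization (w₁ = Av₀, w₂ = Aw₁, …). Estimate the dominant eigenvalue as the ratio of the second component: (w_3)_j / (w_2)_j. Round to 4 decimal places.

w1 = Av₀ = (5·0 + 1·0 + 1·1; 1·0 + 5·0 + 5·1; 1·0 + 5·0 + 5·1) = (1, 5, 5)
w2 = Aw1 = (5·1 + 1·5 + 1·5; 1·1 + 5·5 + 5·5; 1·1 + 5·5 + 5·5) = (15, 51, 51)
w3 = Aw2 = (177, 525, 525)
Ratio at component: 525 / 51 = 10.2941

λ ≈ 10.2941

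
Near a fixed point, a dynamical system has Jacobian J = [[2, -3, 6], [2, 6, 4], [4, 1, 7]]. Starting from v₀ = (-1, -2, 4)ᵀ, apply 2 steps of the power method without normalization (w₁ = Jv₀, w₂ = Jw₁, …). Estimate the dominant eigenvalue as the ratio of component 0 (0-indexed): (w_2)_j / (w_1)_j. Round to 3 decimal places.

λ ≈ 6.500

w1 = Jv₀ = (28, 2, 22)
w2 = Jw1 = (182, 156, 268)
Ratio at component: 182 / 28 = 6.500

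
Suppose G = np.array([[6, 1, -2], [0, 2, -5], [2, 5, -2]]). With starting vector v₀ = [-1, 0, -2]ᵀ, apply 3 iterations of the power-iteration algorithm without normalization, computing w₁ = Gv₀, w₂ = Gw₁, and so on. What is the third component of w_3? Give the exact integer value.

-46

w1 = Gv₀ = (6·(-1) + 1·0 + (-2)·(-2); 0·(-1) + 2·0 + (-5)·(-2); 2·(-1) + 5·0 + (-2)·(-2)) = (-2, 10, 2)
w2 = Gw1 = (6·(-2) + 1·10 + (-2)·2; 0·(-2) + 2·10 + (-5)·2; 2·(-2) + 5·10 + (-2)·2) = (-6, 10, 42)
w3 = Gw2 = (-110, -190, -46)
The requested component of w3 is -46.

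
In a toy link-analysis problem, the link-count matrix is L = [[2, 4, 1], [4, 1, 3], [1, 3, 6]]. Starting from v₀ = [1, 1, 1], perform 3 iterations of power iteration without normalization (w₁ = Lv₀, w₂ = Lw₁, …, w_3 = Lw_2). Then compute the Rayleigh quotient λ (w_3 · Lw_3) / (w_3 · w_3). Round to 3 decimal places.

w1 = Lv₀ = (2·1 + 4·1 + 1·1; 4·1 + 1·1 + 3·1; 1·1 + 3·1 + 6·1) = (7, 8, 10)
w2 = Lw1 = (2·7 + 4·8 + 1·10; 4·7 + 1·8 + 3·10; 1·7 + 3·8 + 6·10) = (56, 66, 91)
w3 = Lw2 = (467, 563, 800)
Lw3 = (3986, 4831, 6956)
w3·Lw3 = 467·3986 + 563·4831 + 800·6956 = 10146115; w3·w3 = 467·467 + 563·563 + 800·800 = 1175058
λ ≈ 10146115/1175058 = 8.635

λ ≈ 8.635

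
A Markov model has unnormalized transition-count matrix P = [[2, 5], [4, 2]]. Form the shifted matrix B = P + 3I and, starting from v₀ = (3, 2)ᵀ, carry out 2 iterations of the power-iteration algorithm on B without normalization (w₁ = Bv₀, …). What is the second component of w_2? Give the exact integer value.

B = P + 3I has rows (5, 5); (4, 5)
w1 = Bv₀ = (25, 22)
w2 = Bw1 = (235, 210)
Requested component of w2: 210

210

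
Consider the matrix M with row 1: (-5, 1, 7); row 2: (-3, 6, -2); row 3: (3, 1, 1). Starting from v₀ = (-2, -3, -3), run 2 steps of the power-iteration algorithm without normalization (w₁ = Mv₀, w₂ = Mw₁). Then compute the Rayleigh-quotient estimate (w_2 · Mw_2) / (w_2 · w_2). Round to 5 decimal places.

w1 = Mv₀ = (-14, -6, -12)
w2 = Mw1 = (-20, 30, -60)
Mw2 = (-290, 360, -90)
w2·Mw2 = (-20)·(-290) + 30·360 + (-60)·(-90) = 22000; w2·w2 = (-20)·(-20) + 30·30 + (-60)·(-60) = 4900
λ ≈ 22000/4900 = 4.48980

λ ≈ 4.48980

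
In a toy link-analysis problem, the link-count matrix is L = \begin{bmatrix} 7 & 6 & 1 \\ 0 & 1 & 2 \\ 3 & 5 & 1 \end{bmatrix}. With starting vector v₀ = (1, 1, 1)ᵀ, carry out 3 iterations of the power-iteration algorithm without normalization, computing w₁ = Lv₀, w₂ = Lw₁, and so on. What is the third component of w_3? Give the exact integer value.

w1 = Lv₀ = (7·1 + 6·1 + 1·1; 0·1 + 1·1 + 2·1; 3·1 + 5·1 + 1·1) = (14, 3, 9)
w2 = Lw1 = (7·14 + 6·3 + 1·9; 0·14 + 1·3 + 2·9; 3·14 + 5·3 + 1·9) = (125, 21, 66)
w3 = Lw2 = (1067, 153, 546)
The requested component of w3 is 546.

546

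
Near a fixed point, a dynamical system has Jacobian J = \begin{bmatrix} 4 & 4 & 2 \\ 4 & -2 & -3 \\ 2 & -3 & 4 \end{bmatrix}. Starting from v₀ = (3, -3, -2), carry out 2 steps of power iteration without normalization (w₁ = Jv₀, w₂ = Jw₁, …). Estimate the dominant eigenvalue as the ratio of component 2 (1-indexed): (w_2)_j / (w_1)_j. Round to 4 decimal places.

-3.5417

w1 = Jv₀ = (4·3 + 4·(-3) + 2·(-2); 4·3 + (-2)·(-3) + (-3)·(-2); 2·3 + (-3)·(-3) + 4·(-2)) = (-4, 24, 7)
w2 = Jw1 = (4·(-4) + 4·24 + 2·7; 4·(-4) + (-2)·24 + (-3)·7; 2·(-4) + (-3)·24 + 4·7) = (94, -85, -52)
Ratio at component: -85 / 24 = -3.5417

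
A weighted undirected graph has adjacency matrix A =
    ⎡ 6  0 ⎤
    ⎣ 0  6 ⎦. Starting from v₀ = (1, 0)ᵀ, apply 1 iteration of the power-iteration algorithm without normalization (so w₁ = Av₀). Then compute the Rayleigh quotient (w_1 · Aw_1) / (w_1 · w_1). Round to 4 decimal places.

λ ≈ 6.0000

w1 = Av₀ = (6, 0)
Aw1 = (36, 0)
w1·Aw1 = 6·36 + 0·0 = 216; w1·w1 = 6·6 + 0·0 = 36
λ ≈ 216/36 = 6.0000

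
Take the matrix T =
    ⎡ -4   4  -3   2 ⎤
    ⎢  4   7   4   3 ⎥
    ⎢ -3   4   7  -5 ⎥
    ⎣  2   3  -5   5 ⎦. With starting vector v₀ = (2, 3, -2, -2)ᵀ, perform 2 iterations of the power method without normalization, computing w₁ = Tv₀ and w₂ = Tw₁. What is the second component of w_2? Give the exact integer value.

176

w1 = Tv₀ = (6, 15, 2, 13)
w2 = Tw1 = (56, 176, -9, 112)
The requested component of w2 is 176.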